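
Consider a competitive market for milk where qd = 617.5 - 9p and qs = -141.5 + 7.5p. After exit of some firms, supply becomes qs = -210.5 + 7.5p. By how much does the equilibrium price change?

Δp = 46/11

Original equilibrium: p* = 46, q* = 203.5.
New equilibrium: 617.5 - 9p = -210.5 + 7.5p, so 828 = 16.5p and p' = 552/11; q' = 617.5 − 9(552/11) = 3649/22.
Change in price: 552/11 − 46 = 46/11.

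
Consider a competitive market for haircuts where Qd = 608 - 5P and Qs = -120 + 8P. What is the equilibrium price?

P* = 56

Set Qd = Qs: 608 - 5P = -120 + 8P.
728 = 13P, so P* = 56.
Q* = 608 − 5(56) = 328.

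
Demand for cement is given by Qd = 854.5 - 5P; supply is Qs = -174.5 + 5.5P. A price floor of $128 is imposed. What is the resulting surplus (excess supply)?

Equilibrium price would be P* = 98, so the floor at 128 binds.
At P = 128: Qd = 214.5, Qs = 529.5.
Surplus = 529.5 − 214.5 = 315.

Surplus = 315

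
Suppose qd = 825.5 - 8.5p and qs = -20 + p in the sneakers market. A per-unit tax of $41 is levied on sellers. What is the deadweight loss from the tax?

Pre-tax equilibrium: p* = 89, q* = 69.
Tax on sellers shifts supply to qs = -20 + 1(p − 41) = -61 + p.
825.5 - 8.5p = -61 + p gives buyer price pb = 1773/19; sellers receive ps = 1773/19 − 41 = 994/19.
New quantity: q = 825.5 − 8.5(1773/19) = 614/19.
DWL = ½ × 41 × (69 − 614/19) = 28577/38.

Deadweight loss = 28577/38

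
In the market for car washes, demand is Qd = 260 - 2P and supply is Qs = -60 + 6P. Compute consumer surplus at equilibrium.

Consumer surplus = 8100

Equilibrium: 260 - 2P = -60 + 6P gives P* = 40, Q* = 180.
Demand choke price (Qd = 0): P = 130.
CS = ½(130 − 40)(180) = 8100.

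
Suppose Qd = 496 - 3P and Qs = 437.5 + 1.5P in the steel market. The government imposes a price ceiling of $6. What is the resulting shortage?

Shortage = 31.5

Equilibrium price would be P* = 13, so the ceiling at 6 binds.
At P = 6: Qd = 496 − 3(6) = 478, Qs = 437.5 + 1.5(6) = 446.5.
Shortage = 478 − 446.5 = 31.5.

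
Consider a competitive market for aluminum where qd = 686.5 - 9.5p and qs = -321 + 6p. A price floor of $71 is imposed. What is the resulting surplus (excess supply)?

Equilibrium price would be p* = 65, so the floor at 71 binds.
At p = 71: qd = 12, qs = 105.
Surplus = 105 − 12 = 93.

Surplus = 93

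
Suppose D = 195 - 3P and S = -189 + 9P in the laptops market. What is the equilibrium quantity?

Q* = 99

Set D = S: 195 - 3P = -189 + 9P.
384 = 12P, so P* = 32.
Q* = 195 − 3(32) = 99.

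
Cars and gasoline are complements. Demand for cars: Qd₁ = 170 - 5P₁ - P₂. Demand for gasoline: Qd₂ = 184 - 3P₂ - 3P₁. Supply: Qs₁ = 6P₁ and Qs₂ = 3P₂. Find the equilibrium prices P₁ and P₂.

Market 1: 170 - 5P₁ - P₂ = 6P₁ → 11P₁ + P₂ = 170.
Market 2: 6P₂ + 3P₁ = 184.
Eliminating P₂: 6×(1) − 1×(2) gives 63P₁ = 836, so P₁ = 836/63.
Back-substitute into (2): P₂ = (184 − 3×836/63) / 6 = 1514/63.

P₁ = 836/63, P₂ = 1514/63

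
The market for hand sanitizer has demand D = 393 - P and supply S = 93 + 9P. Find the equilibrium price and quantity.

Set D = S: 393 - P = 93 + 9P.
300 = 10P, so P* = 30.
Q* = 393 − 1(30) = 363.

P* = 30, Q* = 363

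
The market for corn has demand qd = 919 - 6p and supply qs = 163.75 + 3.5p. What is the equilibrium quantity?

Set qd = qs: 919 - 6p = 163.75 + 3.5p.
755.25 = 9.5p, so p* = 79.5.
q* = 919 − 6(79.5) = 442.

q* = 442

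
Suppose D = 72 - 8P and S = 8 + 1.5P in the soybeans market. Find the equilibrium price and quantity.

Set D = S: 72 - 8P = 8 + 1.5P.
64 = 9.5P, so P* = 128/19.
Q* = 72 − 8(128/19) = 344/19.

P* = 128/19, Q* = 344/19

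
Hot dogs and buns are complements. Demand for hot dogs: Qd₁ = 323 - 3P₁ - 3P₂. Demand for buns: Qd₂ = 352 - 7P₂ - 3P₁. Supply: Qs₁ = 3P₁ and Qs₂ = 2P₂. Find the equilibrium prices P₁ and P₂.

P₁ = 617/15, P₂ = 25.4

Market 1: 323 - 3P₁ - 3P₂ = 3P₁ → 6P₁ + 3P₂ = 323.
Market 2: 9P₂ + 3P₁ = 352.
Eliminating P₂: 9×(1) − 3×(2) gives 45P₁ = 1851, so P₁ = 617/15.
Back-substitute into (2): P₂ = (352 − 3×617/15) / 9 = 25.4.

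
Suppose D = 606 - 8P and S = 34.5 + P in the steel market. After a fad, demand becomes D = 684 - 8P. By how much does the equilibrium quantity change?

Original equilibrium: P* = 63.5, Q* = 98.
New equilibrium: 684 - 8P = 34.5 + P, so 649.5 = 9P and P' = 433/6; Q' = 684 − 8(433/6) = 320/3.
Change in quantity: 320/3 − 98 = 26/3.

ΔQ = 26/3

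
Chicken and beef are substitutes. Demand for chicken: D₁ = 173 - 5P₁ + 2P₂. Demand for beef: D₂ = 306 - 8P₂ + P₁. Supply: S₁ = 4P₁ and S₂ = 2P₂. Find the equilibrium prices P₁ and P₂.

P₁ = 1171/44, P₂ = 2927/88

Market 1: 173 - 5P₁ + 2P₂ = 4P₁ → 9P₁ - 2P₂ = 173.
Market 2: 10P₂ - P₁ = 306.
Eliminating P₂: 10×(1) + 2×(2) gives 88P₁ = 2342, so P₁ = 1171/44.
Back-substitute into (2): P₂ = (306 + 1×1171/44) / 10 = 2927/88.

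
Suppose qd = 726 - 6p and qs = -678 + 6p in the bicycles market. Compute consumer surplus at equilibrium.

Consumer surplus = 48

Equilibrium: 726 - 6p = -678 + 6p gives p* = 117, q* = 24.
Demand choke price (qd = 0): p = 121.
CS = ½(121 − 117)(24) = 48.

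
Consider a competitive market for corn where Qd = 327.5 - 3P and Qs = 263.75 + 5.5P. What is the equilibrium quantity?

Set Qd = Qs: 327.5 - 3P = 263.75 + 5.5P.
63.75 = 8.5P, so P* = 7.5.
Q* = 327.5 − 3(7.5) = 305.

Q* = 305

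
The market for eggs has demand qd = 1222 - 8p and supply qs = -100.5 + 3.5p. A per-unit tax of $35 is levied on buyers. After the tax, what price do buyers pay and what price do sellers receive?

Buyers pay 2890/23, sellers receive 2085/23

Pre-tax equilibrium: p* = 115, q* = 302.
Tax on buyers shifts demand to qd = 1222 − 8(p + 35) = 942 - 8p.
942 - 8p = -100.5 + 3.5p gives seller price ps = 2085/23; buyers pay pb = 2085/23 + 35 = 2890/23.
New quantity: q = 1222 − 8(2890/23) = 4986/23.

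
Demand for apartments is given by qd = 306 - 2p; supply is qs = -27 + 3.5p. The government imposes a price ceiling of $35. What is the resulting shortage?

Equilibrium price would be p* = 666/11, so the ceiling at 35 binds.
At p = 35: qd = 306 − 2(35) = 236, qs = -27 + 3.5(35) = 95.5.
Shortage = 236 − 95.5 = 140.5.

Shortage = 140.5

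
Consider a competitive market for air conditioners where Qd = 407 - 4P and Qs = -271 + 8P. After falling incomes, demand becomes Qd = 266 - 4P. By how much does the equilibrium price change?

Original equilibrium: P* = 56.5, Q* = 181.
New equilibrium: 266 - 4P = -271 + 8P, so 537 = 12P and P' = 44.75; Q' = 266 − 4(44.75) = 87.
Change in price: 44.75 − 56.5 = -11.75.

ΔP = -11.75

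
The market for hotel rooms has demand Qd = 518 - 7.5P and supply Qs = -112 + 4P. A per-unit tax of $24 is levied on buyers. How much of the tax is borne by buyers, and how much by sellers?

Buyers bear 192/23, sellers bear 360/23

Pre-tax equilibrium: P* = 1260/23, Q* = 2464/23.
Tax on buyers shifts demand to Qd = 518 − 7.5(P + 24) = 338 - 7.5P.
338 - 7.5P = -112 + 4P gives seller price Ps = 900/23; buyers pay Pb = 900/23 + 24 = 1452/23.
New quantity: Q = 518 − 7.5(1452/23) = 1024/23.
Buyer burden = 1452/23 − 1260/23 = 192/23; seller burden = 1260/23 − 900/23 = 360/23.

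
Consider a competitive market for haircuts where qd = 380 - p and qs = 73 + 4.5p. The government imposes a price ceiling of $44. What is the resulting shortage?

Equilibrium price would be p* = 614/11, so the ceiling at 44 binds.
At p = 44: qd = 380 − 1(44) = 336, qs = 73 + 4.5(44) = 271.
Shortage = 336 − 271 = 65.

Shortage = 65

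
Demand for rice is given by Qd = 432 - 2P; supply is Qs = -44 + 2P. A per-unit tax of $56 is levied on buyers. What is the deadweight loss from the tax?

Pre-tax equilibrium: P* = 119, Q* = 194.
Tax on buyers shifts demand to Qd = 432 − 2(P + 56) = 320 - 2P.
320 - 2P = -44 + 2P gives seller price Ps = 91; buyers pay Pb = 91 + 56 = 147.
New quantity: Q = 432 − 2(147) = 138.
DWL = ½ × 56 × (194 − 138) = 1568.

Deadweight loss = 1568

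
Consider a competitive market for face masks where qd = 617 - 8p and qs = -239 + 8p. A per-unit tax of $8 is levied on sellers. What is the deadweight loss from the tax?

Deadweight loss = 128

Pre-tax equilibrium: p* = 53.5, q* = 189.
Tax on sellers shifts supply to qs = -239 + 8(p − 8) = -303 + 8p.
617 - 8p = -303 + 8p gives buyer price pb = 57.5; sellers receive ps = 57.5 − 8 = 49.5.
New quantity: q = 617 − 8(57.5) = 157.
DWL = ½ × 8 × (189 − 157) = 128.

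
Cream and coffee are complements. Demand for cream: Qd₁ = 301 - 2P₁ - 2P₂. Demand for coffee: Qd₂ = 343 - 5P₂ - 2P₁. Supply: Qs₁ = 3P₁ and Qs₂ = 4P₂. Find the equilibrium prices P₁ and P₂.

P₁ = 2023/41, P₂ = 1113/41

Market 1: 301 - 2P₁ - 2P₂ = 3P₁ → 5P₁ + 2P₂ = 301.
Market 2: 9P₂ + 2P₁ = 343.
Eliminating P₂: 9×(1) − 2×(2) gives 41P₁ = 2023, so P₁ = 2023/41.
Back-substitute into (2): P₂ = (343 − 2×2023/41) / 9 = 1113/41.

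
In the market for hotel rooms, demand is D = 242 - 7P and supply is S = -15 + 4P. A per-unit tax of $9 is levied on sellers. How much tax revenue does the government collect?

Pre-tax equilibrium: P* = 257/11, Q* = 863/11.
Tax on sellers shifts supply to S = -15 + 4(P − 9) = -51 + 4P.
242 - 7P = -51 + 4P gives buyer price Pb = 293/11; sellers receive Ps = 293/11 − 9 = 194/11.
New quantity: Q = 242 − 7(293/11) = 611/11.
Revenue = 9 × 611/11 = 5499/11.

Tax revenue = 5499/11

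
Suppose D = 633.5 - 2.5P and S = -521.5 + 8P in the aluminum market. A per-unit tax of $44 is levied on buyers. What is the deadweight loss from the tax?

Deadweight loss = 38720/21

Pre-tax equilibrium: P* = 110, Q* = 358.5.
Tax on buyers shifts demand to D = 633.5 − 2.5(P + 44) = 523.5 - 2.5P.
523.5 - 2.5P = -521.5 + 8P gives seller price Ps = 2090/21; buyers pay Pb = 2090/21 + 44 = 3014/21.
New quantity: Q = 633.5 − 2.5(3014/21) = 11537/42.
DWL = ½ × 44 × (358.5 − 11537/42) = 38720/21.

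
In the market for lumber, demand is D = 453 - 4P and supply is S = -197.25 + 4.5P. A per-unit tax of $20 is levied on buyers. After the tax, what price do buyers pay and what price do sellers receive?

Pre-tax equilibrium: P* = 76.5, Q* = 147.
Tax on buyers shifts demand to D = 453 − 4(P + 20) = 373 - 4P.
373 - 4P = -197.25 + 4.5P gives seller price Ps = 2281/34; buyers pay Pb = 2281/34 + 20 = 2961/34.
New quantity: Q = 453 − 4(2961/34) = 1779/17.

Buyers pay 2961/34, sellers receive 2281/34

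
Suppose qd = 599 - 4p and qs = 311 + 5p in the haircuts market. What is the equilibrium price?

p* = 32

Set qd = qs: 599 - 4p = 311 + 5p.
288 = 9p, so p* = 32.
q* = 599 − 4(32) = 471.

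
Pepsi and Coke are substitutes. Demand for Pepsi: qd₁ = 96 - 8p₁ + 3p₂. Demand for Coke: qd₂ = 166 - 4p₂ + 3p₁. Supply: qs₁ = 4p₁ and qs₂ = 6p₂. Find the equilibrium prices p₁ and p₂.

Market 1: 96 - 8p₁ + 3p₂ = 4p₁ → 12p₁ - 3p₂ = 96.
Market 2: 10p₂ - 3p₁ = 166.
Eliminating p₂: 10×(1) + 3×(2) gives 111p₁ = 1458, so p₁ = 486/37.
Back-substitute into (2): p₂ = (166 + 3×486/37) / 10 = 760/37.

p₁ = 486/37, p₂ = 760/37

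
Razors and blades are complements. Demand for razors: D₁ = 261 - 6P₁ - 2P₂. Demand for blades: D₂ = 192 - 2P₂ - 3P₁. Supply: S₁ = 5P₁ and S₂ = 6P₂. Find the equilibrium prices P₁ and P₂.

P₁ = 852/41, P₂ = 1329/82

Market 1: 261 - 6P₁ - 2P₂ = 5P₁ → 11P₁ + 2P₂ = 261.
Market 2: 8P₂ + 3P₁ = 192.
Eliminating P₂: 8×(1) − 2×(2) gives 82P₁ = 1704, so P₁ = 852/41.
Back-substitute into (2): P₂ = (192 − 3×852/41) / 8 = 1329/82.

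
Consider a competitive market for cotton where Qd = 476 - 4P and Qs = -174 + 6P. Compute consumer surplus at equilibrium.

Consumer surplus = 5832

Equilibrium: 476 - 4P = -174 + 6P gives P* = 65, Q* = 216.
Demand choke price (Qd = 0): P = 119.
CS = ½(119 − 65)(216) = 5832.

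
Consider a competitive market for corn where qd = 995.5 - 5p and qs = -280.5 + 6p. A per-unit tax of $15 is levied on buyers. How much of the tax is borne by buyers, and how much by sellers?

Pre-tax equilibrium: p* = 116, q* = 415.5.
Tax on buyers shifts demand to qd = 995.5 − 5(p + 15) = 920.5 - 5p.
920.5 - 5p = -280.5 + 6p gives seller price ps = 1201/11; buyers pay pb = 1201/11 + 15 = 1366/11.
New quantity: q = 995.5 − 5(1366/11) = 8241/22.
Buyer burden = 1366/11 − 116 = 90/11; seller burden = 116 − 1201/11 = 75/11.

Buyers bear 90/11, sellers bear 75/11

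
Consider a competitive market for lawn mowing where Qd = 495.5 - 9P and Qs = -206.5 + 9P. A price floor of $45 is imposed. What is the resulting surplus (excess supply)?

Equilibrium price would be P* = 39, so the floor at 45 binds.
At P = 45: Qd = 90.5, Qs = 198.5.
Surplus = 198.5 − 90.5 = 108.

Surplus = 108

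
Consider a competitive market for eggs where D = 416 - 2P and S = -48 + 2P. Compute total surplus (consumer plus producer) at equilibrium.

Equilibrium: 416 - 2P = -48 + 2P gives P* = 116, Q* = 184.
Demand choke price: P = 208; supply starts at P = 24.
CS = ½(208 − 116)(184) = 8464; PS = ½(116 − 24)(184) = 8464.

Total surplus = 16928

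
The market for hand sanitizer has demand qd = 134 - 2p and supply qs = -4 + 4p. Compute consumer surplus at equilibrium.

Equilibrium: 134 - 2p = -4 + 4p gives p* = 23, q* = 88.
Demand choke price (qd = 0): p = 67.
CS = ½(67 − 23)(88) = 1936.

Consumer surplus = 1936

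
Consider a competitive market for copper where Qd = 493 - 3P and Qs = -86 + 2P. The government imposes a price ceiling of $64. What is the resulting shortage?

Equilibrium price would be P* = 115.8, so the ceiling at 64 binds.
At P = 64: Qd = 493 − 3(64) = 301, Qs = -86 + 2(64) = 42.
Shortage = 301 − 42 = 259.

Shortage = 259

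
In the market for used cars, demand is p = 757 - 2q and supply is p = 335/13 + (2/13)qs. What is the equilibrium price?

Set the two price expressions equal: 757 - 2q = 335/13 + (2/13)q.
9506/13 = (28/13)q, so q* = 339.5.
p* = 757 − (2)(339.5) = 78.

p* = 78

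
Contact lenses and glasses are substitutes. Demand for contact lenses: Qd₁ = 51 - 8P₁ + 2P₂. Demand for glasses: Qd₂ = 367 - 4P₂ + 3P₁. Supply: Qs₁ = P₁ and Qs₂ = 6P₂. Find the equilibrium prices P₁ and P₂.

Market 1: 51 - 8P₁ + 2P₂ = P₁ → 9P₁ - 2P₂ = 51.
Market 2: 10P₂ - 3P₁ = 367.
Eliminating P₂: 10×(1) + 2×(2) gives 84P₁ = 1244, so P₁ = 311/21.
Back-substitute into (2): P₂ = (367 + 3×311/21) / 10 = 288/7.

P₁ = 311/21, P₂ = 288/7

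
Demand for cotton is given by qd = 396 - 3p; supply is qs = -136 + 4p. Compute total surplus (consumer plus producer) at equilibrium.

Total surplus = 8232

Equilibrium: 396 - 3p = -136 + 4p gives p* = 76, q* = 168.
Demand choke price: p = 132; supply starts at p = 34.
CS = ½(132 − 76)(168) = 4704; PS = ½(76 − 34)(168) = 3528.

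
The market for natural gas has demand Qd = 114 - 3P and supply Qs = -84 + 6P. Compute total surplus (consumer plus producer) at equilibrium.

Equilibrium: 114 - 3P = -84 + 6P gives P* = 22, Q* = 48.
Demand choke price: P = 38; supply starts at P = 14.
CS = ½(38 − 22)(48) = 384; PS = ½(22 − 14)(48) = 192.

Total surplus = 576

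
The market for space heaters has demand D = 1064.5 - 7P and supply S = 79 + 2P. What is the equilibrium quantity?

Q* = 298

Set D = S: 1064.5 - 7P = 79 + 2P.
985.5 = 9P, so P* = 109.5.
Q* = 1064.5 − 7(109.5) = 298.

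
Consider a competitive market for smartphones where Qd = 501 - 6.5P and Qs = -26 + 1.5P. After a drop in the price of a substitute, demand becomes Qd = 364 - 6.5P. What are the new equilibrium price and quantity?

Original equilibrium: P* = 65.875, Q* = 72.8125.
New equilibrium: 364 - 6.5P = -26 + 1.5P, so 390 = 8P and P' = 48.75; Q' = 364 − 6.5(48.75) = 47.125.

P' = 48.75, Q' = 47.125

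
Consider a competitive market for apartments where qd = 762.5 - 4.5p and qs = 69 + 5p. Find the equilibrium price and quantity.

Set qd = qs: 762.5 - 4.5p = 69 + 5p.
693.5 = 9.5p, so p* = 73.
q* = 762.5 − 4.5(73) = 434.

p* = 73, q* = 434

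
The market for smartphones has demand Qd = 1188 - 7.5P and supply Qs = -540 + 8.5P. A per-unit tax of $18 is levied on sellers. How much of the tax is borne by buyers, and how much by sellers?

Buyers bear $9.5625, sellers bear $8.4375

Pre-tax equilibrium: P* = 108, Q* = 378.
Tax on sellers shifts supply to Qs = -540 + 8.5(P − 18) = -693 + 8.5P.
1188 - 7.5P = -693 + 8.5P gives buyer price Pb = 117.5625; sellers receive Ps = 117.5625 − 18 = 99.5625.
New quantity: Q = 1188 − 7.5(117.5625) = 306.28125.
Buyer burden = 117.5625 − 108 = 9.5625; seller burden = 108 − 99.5625 = 8.4375.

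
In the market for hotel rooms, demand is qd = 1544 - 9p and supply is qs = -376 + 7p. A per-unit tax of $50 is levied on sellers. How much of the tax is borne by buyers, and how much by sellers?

Buyers bear $21.875, sellers bear $28.125

Pre-tax equilibrium: p* = 120, q* = 464.
Tax on sellers shifts supply to qs = -376 + 7(p − 50) = -726 + 7p.
1544 - 9p = -726 + 7p gives buyer price pb = 141.875; sellers receive ps = 141.875 − 50 = 91.875.
New quantity: q = 1544 − 9(141.875) = 267.125.
Buyer burden = 141.875 − 120 = 21.875; seller burden = 120 − 91.875 = 28.125.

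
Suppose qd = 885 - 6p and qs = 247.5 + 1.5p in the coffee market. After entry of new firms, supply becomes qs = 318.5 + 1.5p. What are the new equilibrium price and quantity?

Original equilibrium: p* = 85, q* = 375.
New equilibrium: 885 - 6p = 318.5 + 1.5p, so 566.5 = 7.5p and p' = 1133/15; q' = 885 − 6(1133/15) = 431.8.

p' = 1133/15, q' = 431.8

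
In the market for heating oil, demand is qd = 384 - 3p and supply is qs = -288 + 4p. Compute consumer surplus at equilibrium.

Equilibrium: 384 - 3p = -288 + 4p gives p* = 96, q* = 96.
Demand choke price (qd = 0): p = 128.
CS = ½(128 − 96)(96) = 1536.

Consumer surplus = 1536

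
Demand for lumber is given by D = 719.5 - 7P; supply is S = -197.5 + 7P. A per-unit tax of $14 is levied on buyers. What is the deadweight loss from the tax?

Pre-tax equilibrium: P* = 65.5, Q* = 261.
Tax on buyers shifts demand to D = 719.5 − 7(P + 14) = 621.5 - 7P.
621.5 - 7P = -197.5 + 7P gives seller price Ps = 58.5; buyers pay Pb = 58.5 + 14 = 72.5.
New quantity: Q = 719.5 − 7(72.5) = 212.
DWL = ½ × 14 × (261 − 212) = 343.

Deadweight loss = 343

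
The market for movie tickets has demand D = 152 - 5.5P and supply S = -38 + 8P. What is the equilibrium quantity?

Q* = 2014/27

Set D = S: 152 - 5.5P = -38 + 8P.
190 = 13.5P, so P* = 380/27.
Q* = 152 − 5.5(380/27) = 2014/27.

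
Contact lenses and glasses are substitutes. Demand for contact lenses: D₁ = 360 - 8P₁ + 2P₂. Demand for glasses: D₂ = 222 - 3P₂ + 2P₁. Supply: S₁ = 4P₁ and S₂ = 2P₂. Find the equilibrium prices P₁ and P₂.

Market 1: 360 - 8P₁ + 2P₂ = 4P₁ → 12P₁ - 2P₂ = 360.
Market 2: 5P₂ - 2P₁ = 222.
Eliminating P₂: 5×(1) + 2×(2) gives 56P₁ = 2244, so P₁ = 561/14.
Back-substitute into (2): P₂ = (222 + 2×561/14) / 5 = 423/7.

P₁ = 561/14, P₂ = 423/7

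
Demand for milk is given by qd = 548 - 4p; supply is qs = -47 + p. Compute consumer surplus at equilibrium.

Equilibrium: 548 - 4p = -47 + p gives p* = 119, q* = 72.
Demand choke price (qd = 0): p = 137.
CS = ½(137 − 119)(72) = 648.

Consumer surplus = 648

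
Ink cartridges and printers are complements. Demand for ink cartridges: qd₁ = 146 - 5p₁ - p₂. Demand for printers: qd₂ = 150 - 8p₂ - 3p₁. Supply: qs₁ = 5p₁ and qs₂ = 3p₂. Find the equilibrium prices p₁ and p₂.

Market 1: 146 - 5p₁ - p₂ = 5p₁ → 10p₁ + p₂ = 146.
Market 2: 11p₂ + 3p₁ = 150.
Eliminating p₂: 11×(1) − 1×(2) gives 107p₁ = 1456, so p₁ = 1456/107.
Back-substitute into (2): p₂ = (150 − 3×1456/107) / 11 = 1062/107.

p₁ = 1456/107, p₂ = 1062/107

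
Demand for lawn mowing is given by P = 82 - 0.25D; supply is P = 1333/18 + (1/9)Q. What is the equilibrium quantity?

Set the two price expressions equal: 82 - 0.25Q = 1333/18 + (1/9)Q.
143/18 = (13/36)Q, so Q* = 22.
P* = 82 − (0.25)(22) = 76.5.

Q* = 22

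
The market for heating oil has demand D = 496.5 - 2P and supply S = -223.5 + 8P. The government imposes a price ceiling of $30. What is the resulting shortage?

Equilibrium price would be P* = 72, so the ceiling at 30 binds.
At P = 30: D = 496.5 − 2(30) = 436.5, S = -223.5 + 8(30) = 16.5.
Shortage = 436.5 − 16.5 = 420.

Shortage = 420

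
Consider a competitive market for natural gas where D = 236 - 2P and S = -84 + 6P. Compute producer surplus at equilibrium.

Equilibrium: 236 - 2P = -84 + 6P gives P* = 40, Q* = 156.
Supply starts at P = 14 (where S = 0).
PS = ½(40 − 14)(156) = 2028.

Producer surplus = 2028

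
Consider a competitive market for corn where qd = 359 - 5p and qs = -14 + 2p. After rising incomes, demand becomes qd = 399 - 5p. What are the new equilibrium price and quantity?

p' = 59, q' = 104

Original equilibrium: p* = 373/7, q* = 648/7.
New equilibrium: 399 - 5p = -14 + 2p, so 413 = 7p and p' = 59; q' = 399 − 5(59) = 104.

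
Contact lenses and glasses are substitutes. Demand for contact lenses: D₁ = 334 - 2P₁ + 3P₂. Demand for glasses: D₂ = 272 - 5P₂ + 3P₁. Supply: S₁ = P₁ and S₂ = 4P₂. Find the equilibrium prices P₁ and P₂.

P₁ = 637/3, P₂ = 101

Market 1: 334 - 2P₁ + 3P₂ = P₁ → 3P₁ - 3P₂ = 334.
Market 2: 9P₂ - 3P₁ = 272.
Eliminating P₂: 9×(1) + 3×(2) gives 18P₁ = 3822, so P₁ = 637/3.
Back-substitute into (2): P₂ = (272 + 3×637/3) / 9 = 101.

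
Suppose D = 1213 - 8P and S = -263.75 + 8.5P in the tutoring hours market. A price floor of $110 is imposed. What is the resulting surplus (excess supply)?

Equilibrium price would be P* = 89.5, so the floor at 110 binds.
At P = 110: D = 333, S = 671.25.
Surplus = 671.25 − 333 = 338.25.

Surplus = 338.25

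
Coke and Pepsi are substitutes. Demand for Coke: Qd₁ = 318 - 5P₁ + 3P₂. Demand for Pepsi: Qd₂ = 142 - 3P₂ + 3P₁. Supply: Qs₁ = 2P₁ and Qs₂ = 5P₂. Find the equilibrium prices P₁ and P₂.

P₁ = 2970/47, P₂ = 1948/47

Market 1: 318 - 5P₁ + 3P₂ = 2P₁ → 7P₁ - 3P₂ = 318.
Market 2: 8P₂ - 3P₁ = 142.
Eliminating P₂: 8×(1) + 3×(2) gives 47P₁ = 2970, so P₁ = 2970/47.
Back-substitute into (2): P₂ = (142 + 3×2970/47) / 8 = 1948/47.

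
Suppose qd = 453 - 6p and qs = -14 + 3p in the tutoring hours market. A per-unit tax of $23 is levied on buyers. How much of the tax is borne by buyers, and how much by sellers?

Buyers bear 23/3, sellers bear 46/3

Pre-tax equilibrium: p* = 467/9, q* = 425/3.
Tax on buyers shifts demand to qd = 453 − 6(p + 23) = 315 - 6p.
315 - 6p = -14 + 3p gives seller price ps = 329/9; buyers pay pb = 329/9 + 23 = 536/9.
New quantity: q = 453 − 6(536/9) = 287/3.
Buyer burden = 536/9 − 467/9 = 23/3; seller burden = 467/9 − 329/9 = 46/3.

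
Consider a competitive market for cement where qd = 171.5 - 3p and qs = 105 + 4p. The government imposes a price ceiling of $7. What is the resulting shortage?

Shortage = 17.5

Equilibrium price would be p* = 9.5, so the ceiling at 7 binds.
At p = 7: qd = 171.5 − 3(7) = 150.5, qs = 105 + 4(7) = 133.
Shortage = 150.5 − 133 = 17.5.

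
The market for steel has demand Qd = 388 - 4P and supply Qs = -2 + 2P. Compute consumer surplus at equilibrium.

Equilibrium: 388 - 4P = -2 + 2P gives P* = 65, Q* = 128.
Demand choke price (Qd = 0): P = 97.
CS = ½(97 − 65)(128) = 2048.

Consumer surplus = 2048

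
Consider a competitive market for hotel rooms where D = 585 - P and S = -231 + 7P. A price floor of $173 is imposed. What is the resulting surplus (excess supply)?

Surplus = 568

Equilibrium price would be P* = 102, so the floor at 173 binds.
At P = 173: D = 412, S = 980.
Surplus = 980 − 412 = 568.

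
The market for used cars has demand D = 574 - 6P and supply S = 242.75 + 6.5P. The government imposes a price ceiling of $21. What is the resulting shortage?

Equilibrium price would be P* = 26.5, so the ceiling at 21 binds.
At P = 21: D = 574 − 6(21) = 448, S = 242.75 + 6.5(21) = 379.25.
Shortage = 448 − 379.25 = 68.75.

Shortage = 68.75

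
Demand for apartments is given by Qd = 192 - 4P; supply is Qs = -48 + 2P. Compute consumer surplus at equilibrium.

Equilibrium: 192 - 4P = -48 + 2P gives P* = 40, Q* = 32.
Demand choke price (Qd = 0): P = 48.
CS = ½(48 − 40)(32) = 128.

Consumer surplus = 128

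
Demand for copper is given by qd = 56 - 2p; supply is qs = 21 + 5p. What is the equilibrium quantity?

Set qd = qs: 56 - 2p = 21 + 5p.
35 = 7p, so p* = 5.
q* = 56 − 2(5) = 46.

q* = 46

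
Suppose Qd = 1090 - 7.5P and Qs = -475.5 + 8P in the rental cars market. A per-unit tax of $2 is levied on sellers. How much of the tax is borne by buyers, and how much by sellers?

Buyers bear 32/31, sellers bear 30/31

Pre-tax equilibrium: P* = 101, Q* = 332.5.
Tax on sellers shifts supply to Qs = -475.5 + 8(P − 2) = -491.5 + 8P.
1090 - 7.5P = -491.5 + 8P gives buyer price Pb = 3163/31; sellers receive Ps = 3163/31 − 2 = 3101/31.
New quantity: Q = 1090 − 7.5(3163/31) = 20135/62.
Buyer burden = 3163/31 − 101 = 32/31; seller burden = 101 − 3101/31 = 30/31.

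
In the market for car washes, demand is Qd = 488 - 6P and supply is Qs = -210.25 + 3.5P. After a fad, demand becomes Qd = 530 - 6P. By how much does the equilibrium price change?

Original equilibrium: P* = 73.5, Q* = 47.
New equilibrium: 530 - 6P = -210.25 + 3.5P, so 740.25 = 9.5P and P' = 2961/38; Q' = 530 − 6(2961/38) = 1187/19.
Change in price: 2961/38 − 73.5 = 84/19.

ΔP = 84/19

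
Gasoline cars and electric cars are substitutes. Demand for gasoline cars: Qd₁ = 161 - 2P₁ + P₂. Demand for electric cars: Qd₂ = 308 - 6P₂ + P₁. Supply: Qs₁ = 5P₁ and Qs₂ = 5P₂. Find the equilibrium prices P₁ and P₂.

Market 1: 161 - 2P₁ + P₂ = 5P₁ → 7P₁ - P₂ = 161.
Market 2: 11P₂ - P₁ = 308.
Eliminating P₂: 11×(1) + 1×(2) gives 76P₁ = 2079, so P₁ = 2079/76.
Back-substitute into (2): P₂ = (308 + 1×2079/76) / 11 = 2317/76.

P₁ = 2079/76, P₂ = 2317/76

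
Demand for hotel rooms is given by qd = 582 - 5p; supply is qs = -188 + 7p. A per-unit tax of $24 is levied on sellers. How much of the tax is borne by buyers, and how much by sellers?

Pre-tax equilibrium: p* = 385/6, q* = 1567/6.
Tax on sellers shifts supply to qs = -188 + 7(p − 24) = -356 + 7p.
582 - 5p = -356 + 7p gives buyer price pb = 469/6; sellers receive ps = 469/6 − 24 = 325/6.
New quantity: q = 582 − 5(469/6) = 1147/6.
Buyer burden = 469/6 − 385/6 = 14; seller burden = 385/6 − 325/6 = 10.

Buyers bear $14, sellers bear $10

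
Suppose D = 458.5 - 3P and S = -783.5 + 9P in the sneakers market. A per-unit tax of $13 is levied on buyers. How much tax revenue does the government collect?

Tax revenue = 1543.75

Pre-tax equilibrium: P* = 103.5, Q* = 148.
Tax on buyers shifts demand to D = 458.5 − 3(P + 13) = 419.5 - 3P.
419.5 - 3P = -783.5 + 9P gives seller price Ps = 100.25; buyers pay Pb = 100.25 + 13 = 113.25.
New quantity: Q = 458.5 − 3(113.25) = 118.75.
Revenue = 13 × 118.75 = 1543.75.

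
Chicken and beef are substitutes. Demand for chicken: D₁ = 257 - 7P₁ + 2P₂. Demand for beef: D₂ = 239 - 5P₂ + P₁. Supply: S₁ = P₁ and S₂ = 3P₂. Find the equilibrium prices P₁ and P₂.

Market 1: 257 - 7P₁ + 2P₂ = P₁ → 8P₁ - 2P₂ = 257.
Market 2: 8P₂ - P₁ = 239.
Eliminating P₂: 8×(1) + 2×(2) gives 62P₁ = 2534, so P₁ = 1267/31.
Back-substitute into (2): P₂ = (239 + 1×1267/31) / 8 = 2169/62.

P₁ = 1267/31, P₂ = 2169/62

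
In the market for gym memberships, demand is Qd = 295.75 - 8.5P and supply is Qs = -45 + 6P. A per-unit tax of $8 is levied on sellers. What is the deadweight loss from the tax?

Pre-tax equilibrium: P* = 23.5, Q* = 96.
Tax on sellers shifts supply to Qs = -45 + 6(P − 8) = -93 + 6P.
295.75 - 8.5P = -93 + 6P gives buyer price Pb = 1555/58; sellers receive Ps = 1555/58 − 8 = 1091/58.
New quantity: Q = 295.75 − 8.5(1555/58) = 1968/29.
DWL = ½ × 8 × (96 − 1968/29) = 3264/29.

Deadweight loss = 3264/29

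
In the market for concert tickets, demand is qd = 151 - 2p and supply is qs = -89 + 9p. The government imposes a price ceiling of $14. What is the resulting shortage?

Shortage = 86

Equilibrium price would be p* = 240/11, so the ceiling at 14 binds.
At p = 14: qd = 151 − 2(14) = 123, qs = -89 + 9(14) = 37.
Shortage = 123 − 37 = 86.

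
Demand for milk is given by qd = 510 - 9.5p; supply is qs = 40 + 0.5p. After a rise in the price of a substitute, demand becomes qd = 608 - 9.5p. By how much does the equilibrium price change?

Original equilibrium: p* = 47, q* = 63.5.
New equilibrium: 608 - 9.5p = 40 + 0.5p, so 568 = 10p and p' = 56.8; q' = 608 − 9.5(56.8) = 68.4.
Change in price: 56.8 − 47 = 9.8.

Δp = 9.8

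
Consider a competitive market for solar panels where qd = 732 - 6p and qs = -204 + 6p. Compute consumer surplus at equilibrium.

Consumer surplus = 5808

Equilibrium: 732 - 6p = -204 + 6p gives p* = 78, q* = 264.
Demand choke price (qd = 0): p = 122.
CS = ½(122 − 78)(264) = 5808.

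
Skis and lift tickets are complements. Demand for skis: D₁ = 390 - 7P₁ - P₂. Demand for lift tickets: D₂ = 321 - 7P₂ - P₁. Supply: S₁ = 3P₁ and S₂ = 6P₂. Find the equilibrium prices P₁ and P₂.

P₁ = 1583/43, P₂ = 940/43

Market 1: 390 - 7P₁ - P₂ = 3P₁ → 10P₁ + P₂ = 390.
Market 2: 13P₂ + P₁ = 321.
Eliminating P₂: 13×(1) − 1×(2) gives 129P₁ = 4749, so P₁ = 1583/43.
Back-substitute into (2): P₂ = (321 − 1×1583/43) / 13 = 940/43.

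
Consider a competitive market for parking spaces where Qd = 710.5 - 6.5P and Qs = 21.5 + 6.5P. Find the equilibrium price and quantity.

Set Qd = Qs: 710.5 - 6.5P = 21.5 + 6.5P.
689 = 13P, so P* = 53.
Q* = 710.5 − 6.5(53) = 366.

P* = 53, Q* = 366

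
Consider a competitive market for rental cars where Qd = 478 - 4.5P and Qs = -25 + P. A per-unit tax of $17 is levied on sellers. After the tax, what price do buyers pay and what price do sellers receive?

Buyers pay 1040/11, sellers receive 853/11

Pre-tax equilibrium: P* = 1006/11, Q* = 731/11.
Tax on sellers shifts supply to Qs = -25 + 1(P − 17) = -42 + P.
478 - 4.5P = -42 + P gives buyer price Pb = 1040/11; sellers receive Ps = 1040/11 − 17 = 853/11.
New quantity: Q = 478 − 4.5(1040/11) = 578/11.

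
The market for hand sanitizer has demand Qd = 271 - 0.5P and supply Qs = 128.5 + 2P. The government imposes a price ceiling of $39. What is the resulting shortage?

Shortage = 45

Equilibrium price would be P* = 57, so the ceiling at 39 binds.
At P = 39: Qd = 271 − 0.5(39) = 251.5, Qs = 128.5 + 2(39) = 206.5.
Shortage = 251.5 − 206.5 = 45.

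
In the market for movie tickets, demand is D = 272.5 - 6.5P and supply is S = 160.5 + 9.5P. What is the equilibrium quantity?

Set D = S: 272.5 - 6.5P = 160.5 + 9.5P.
112 = 16P, so P* = 7.
Q* = 272.5 − 6.5(7) = 227.

Q* = 227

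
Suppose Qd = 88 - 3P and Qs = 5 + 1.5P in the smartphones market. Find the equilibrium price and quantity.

Set Qd = Qs: 88 - 3P = 5 + 1.5P.
83 = 4.5P, so P* = 166/9.
Q* = 88 − 3(166/9) = 98/3.

P* = 166/9, Q* = 98/3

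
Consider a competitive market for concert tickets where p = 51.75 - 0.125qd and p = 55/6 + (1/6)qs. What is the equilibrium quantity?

q* = 146

Set the two price expressions equal: 51.75 - 0.125q = 55/6 + (1/6)q.
511/12 = (7/24)q, so q* = 146.
p* = 51.75 − (0.125)(146) = 33.5.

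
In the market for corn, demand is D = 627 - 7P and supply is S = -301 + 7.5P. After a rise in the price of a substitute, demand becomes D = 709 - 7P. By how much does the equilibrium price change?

Original equilibrium: P* = 64, Q* = 179.
New equilibrium: 709 - 7P = -301 + 7.5P, so 1010 = 14.5P and P' = 2020/29; Q' = 709 − 7(2020/29) = 6421/29.
Change in price: 2020/29 − 64 = 164/29.

ΔP = 164/29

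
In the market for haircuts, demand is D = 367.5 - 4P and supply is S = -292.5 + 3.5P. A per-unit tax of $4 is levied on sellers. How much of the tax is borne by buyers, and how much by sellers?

Pre-tax equilibrium: P* = 88, Q* = 15.5.
Tax on sellers shifts supply to S = -292.5 + 3.5(P − 4) = -306.5 + 3.5P.
367.5 - 4P = -306.5 + 3.5P gives buyer price Pb = 1348/15; sellers receive Ps = 1348/15 − 4 = 1288/15.
New quantity: Q = 367.5 − 4(1348/15) = 241/30.
Buyer burden = 1348/15 − 88 = 28/15; seller burden = 88 − 1288/15 = 32/15.

Buyers bear 28/15, sellers bear 32/15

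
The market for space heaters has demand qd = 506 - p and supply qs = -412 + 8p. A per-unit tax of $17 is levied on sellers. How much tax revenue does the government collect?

Pre-tax equilibrium: p* = 102, q* = 404.
Tax on sellers shifts supply to qs = -412 + 8(p − 17) = -548 + 8p.
506 - p = -548 + 8p gives buyer price pb = 1054/9; sellers receive ps = 1054/9 − 17 = 901/9.
New quantity: q = 506 − 1(1054/9) = 3500/9.
Revenue = 17 × 3500/9 = 59500/9.

Tax revenue = 59500/9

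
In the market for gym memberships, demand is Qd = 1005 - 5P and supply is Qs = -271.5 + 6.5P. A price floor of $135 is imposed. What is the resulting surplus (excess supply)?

Surplus = 276

Equilibrium price would be P* = 111, so the floor at 135 binds.
At P = 135: Qd = 330, Qs = 606.
Surplus = 606 − 330 = 276.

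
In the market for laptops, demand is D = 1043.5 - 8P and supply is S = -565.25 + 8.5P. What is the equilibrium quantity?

Set D = S: 1043.5 - 8P = -565.25 + 8.5P.
1608.75 = 16.5P, so P* = 97.5.
Q* = 1043.5 − 8(97.5) = 263.5.

Q* = 263.5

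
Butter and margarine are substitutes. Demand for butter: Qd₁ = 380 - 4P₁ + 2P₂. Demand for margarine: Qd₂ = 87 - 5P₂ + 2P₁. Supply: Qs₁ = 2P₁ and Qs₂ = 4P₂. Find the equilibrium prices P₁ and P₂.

Market 1: 380 - 4P₁ + 2P₂ = 2P₁ → 6P₁ - 2P₂ = 380.
Market 2: 9P₂ - 2P₁ = 87.
Eliminating P₂: 9×(1) + 2×(2) gives 50P₁ = 3594, so P₁ = 71.88.
Back-substitute into (2): P₂ = (87 + 2×71.88) / 9 = 25.64.

P₁ = 71.88, P₂ = 25.64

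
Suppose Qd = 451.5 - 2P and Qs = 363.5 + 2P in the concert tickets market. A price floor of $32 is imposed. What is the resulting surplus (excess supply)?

Surplus = 40

Equilibrium price would be P* = 22, so the floor at 32 binds.
At P = 32: Qd = 387.5, Qs = 427.5.
Surplus = 427.5 − 387.5 = 40.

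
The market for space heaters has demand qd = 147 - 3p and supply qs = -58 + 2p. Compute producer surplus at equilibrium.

Producer surplus = 144

Equilibrium: 147 - 3p = -58 + 2p gives p* = 41, q* = 24.
Supply starts at p = 29 (where qs = 0).
PS = ½(41 − 29)(24) = 144.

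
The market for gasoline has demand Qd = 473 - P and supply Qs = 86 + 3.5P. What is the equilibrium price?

P* = 86

Set Qd = Qs: 473 - P = 86 + 3.5P.
387 = 4.5P, so P* = 86.
Q* = 473 − 1(86) = 387.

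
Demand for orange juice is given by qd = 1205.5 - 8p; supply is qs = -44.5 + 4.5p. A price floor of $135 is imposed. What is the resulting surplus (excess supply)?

Equilibrium price would be p* = 100, so the floor at 135 binds.
At p = 135: qd = 125.5, qs = 563.
Surplus = 563 − 125.5 = 437.5.

Surplus = 437.5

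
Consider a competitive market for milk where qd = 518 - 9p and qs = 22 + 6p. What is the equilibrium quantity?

q* = 220.4

Set qd = qs: 518 - 9p = 22 + 6p.
496 = 15p, so p* = 496/15.
q* = 518 − 9(496/15) = 220.4.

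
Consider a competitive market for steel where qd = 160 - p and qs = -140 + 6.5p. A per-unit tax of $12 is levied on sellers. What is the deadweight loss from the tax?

Deadweight loss = 62.4

Pre-tax equilibrium: p* = 40, q* = 120.
Tax on sellers shifts supply to qs = -140 + 6.5(p − 12) = -218 + 6.5p.
160 - p = -218 + 6.5p gives buyer price pb = 50.4; sellers receive ps = 50.4 − 12 = 38.4.
New quantity: q = 160 − 1(50.4) = 109.6.
DWL = ½ × 12 × (120 − 109.6) = 62.4.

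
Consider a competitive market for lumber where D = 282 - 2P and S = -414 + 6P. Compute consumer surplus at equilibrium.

Equilibrium: 282 - 2P = -414 + 6P gives P* = 87, Q* = 108.
Demand choke price (D = 0): P = 141.
CS = ½(141 − 87)(108) = 2916.

Consumer surplus = 2916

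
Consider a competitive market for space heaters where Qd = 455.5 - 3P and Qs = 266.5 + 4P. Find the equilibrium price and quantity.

Set Qd = Qs: 455.5 - 3P = 266.5 + 4P.
189 = 7P, so P* = 27.
Q* = 455.5 − 3(27) = 374.5.

P* = 27, Q* = 374.5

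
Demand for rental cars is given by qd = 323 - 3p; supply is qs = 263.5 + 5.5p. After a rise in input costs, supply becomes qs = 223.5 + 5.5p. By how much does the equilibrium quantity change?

Δq = -240/17

Original equilibrium: p* = 7, q* = 302.
New equilibrium: 323 - 3p = 223.5 + 5.5p, so 99.5 = 8.5p and p' = 199/17; q' = 323 − 3(199/17) = 4894/17.
Change in quantity: 4894/17 − 302 = -240/17.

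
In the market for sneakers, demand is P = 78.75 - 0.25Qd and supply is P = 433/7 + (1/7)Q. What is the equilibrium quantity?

Q* = 43

Set the two price expressions equal: 78.75 - 0.25Q = 433/7 + (1/7)Q.
473/28 = (11/28)Q, so Q* = 43.
P* = 78.75 − (0.25)(43) = 68.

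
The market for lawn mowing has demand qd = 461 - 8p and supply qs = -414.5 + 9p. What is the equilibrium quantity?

q* = 49

Set qd = qs: 461 - 8p = -414.5 + 9p.
875.5 = 17p, so p* = 51.5.
q* = 461 − 8(51.5) = 49.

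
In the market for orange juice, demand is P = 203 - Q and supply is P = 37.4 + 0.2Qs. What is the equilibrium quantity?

Q* = 138

Set the two price expressions equal: 203 - Q = 37.4 + 0.2Q.
165.6 = 1.2Q, so Q* = 138.
P* = 203 − (1)(138) = 65.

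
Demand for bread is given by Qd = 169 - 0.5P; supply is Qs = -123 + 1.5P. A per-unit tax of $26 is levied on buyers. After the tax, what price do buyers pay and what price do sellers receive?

Pre-tax equilibrium: P* = 146, Q* = 96.
Tax on buyers shifts demand to Qd = 169 − 0.5(P + 26) = 156 - 0.5P.
156 - 0.5P = -123 + 1.5P gives seller price Ps = 139.5; buyers pay Pb = 139.5 + 26 = 165.5.
New quantity: Q = 169 − 0.5(165.5) = 86.25.

Buyers pay $165.5, sellers receive $139.5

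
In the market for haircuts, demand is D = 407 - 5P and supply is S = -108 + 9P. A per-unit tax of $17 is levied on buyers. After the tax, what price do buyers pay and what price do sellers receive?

Pre-tax equilibrium: P* = 515/14, Q* = 3123/14.
Tax on buyers shifts demand to D = 407 − 5(P + 17) = 322 - 5P.
322 - 5P = -108 + 9P gives seller price Ps = 215/7; buyers pay Pb = 215/7 + 17 = 334/7.
New quantity: Q = 407 − 5(334/7) = 1179/7.

Buyers pay 334/7, sellers receive 215/7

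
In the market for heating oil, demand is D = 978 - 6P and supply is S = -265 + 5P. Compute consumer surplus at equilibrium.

Equilibrium: 978 - 6P = -265 + 5P gives P* = 113, Q* = 300.
Demand choke price (D = 0): P = 163.
CS = ½(163 − 113)(300) = 7500.

Consumer surplus = 7500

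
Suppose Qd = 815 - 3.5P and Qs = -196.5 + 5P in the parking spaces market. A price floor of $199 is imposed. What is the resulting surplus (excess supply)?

Equilibrium price would be P* = 119, so the floor at 199 binds.
At P = 199: Qd = 118.5, Qs = 798.5.
Surplus = 798.5 − 118.5 = 680.

Surplus = 680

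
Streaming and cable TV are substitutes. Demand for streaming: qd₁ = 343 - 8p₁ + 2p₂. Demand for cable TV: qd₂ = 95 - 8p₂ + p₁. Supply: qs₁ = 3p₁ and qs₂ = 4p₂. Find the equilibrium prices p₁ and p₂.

Market 1: 343 - 8p₁ + 2p₂ = 3p₁ → 11p₁ - 2p₂ = 343.
Market 2: 12p₂ - p₁ = 95.
Eliminating p₂: 12×(1) + 2×(2) gives 130p₁ = 4306, so p₁ = 2153/65.
Back-substitute into (2): p₂ = (95 + 1×2153/65) / 12 = 694/65.

p₁ = 2153/65, p₂ = 694/65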